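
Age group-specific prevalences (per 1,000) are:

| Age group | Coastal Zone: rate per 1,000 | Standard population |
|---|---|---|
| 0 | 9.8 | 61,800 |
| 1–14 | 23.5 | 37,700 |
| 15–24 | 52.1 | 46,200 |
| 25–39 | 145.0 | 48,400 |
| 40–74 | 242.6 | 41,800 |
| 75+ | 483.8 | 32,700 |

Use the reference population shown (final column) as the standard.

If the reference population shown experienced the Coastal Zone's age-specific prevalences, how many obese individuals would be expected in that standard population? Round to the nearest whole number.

Expected obese individuals = Σ (standard pop × age-specific rate ÷ 1,000)
= 61,800×9.8/1,000 + 37,700×23.5/1,000 + 46,200×52.1/1,000 + 48,400×145.0/1,000 + 41,800×242.6/1,000 + 32,700×483.8/1,000
= 605.64 + 885.95 + 2407.02 + 7018.00 + 10140.68 + 15820.26 = 36877.55.

36878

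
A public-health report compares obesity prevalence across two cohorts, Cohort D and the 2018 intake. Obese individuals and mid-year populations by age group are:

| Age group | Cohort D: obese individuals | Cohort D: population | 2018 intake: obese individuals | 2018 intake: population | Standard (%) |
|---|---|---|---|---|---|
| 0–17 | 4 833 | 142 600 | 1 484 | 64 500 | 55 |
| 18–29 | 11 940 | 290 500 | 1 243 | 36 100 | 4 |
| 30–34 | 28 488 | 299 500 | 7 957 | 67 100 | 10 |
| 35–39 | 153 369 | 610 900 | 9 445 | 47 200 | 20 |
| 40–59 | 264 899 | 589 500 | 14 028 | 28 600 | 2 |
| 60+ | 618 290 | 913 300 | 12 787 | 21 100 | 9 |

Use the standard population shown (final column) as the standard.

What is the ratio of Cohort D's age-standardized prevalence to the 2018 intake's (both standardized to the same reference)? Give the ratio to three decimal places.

Age-specific rates per 1 000 for Cohort D: 33.892, 41.102, 95.119, 251.054, 449.362, 676.985.
For the 2018 intake: 23.008, 34.432, 118.584, 200.106, 490.490, 606.019.
Standard weights: 0.55, 0.04, 0.10, 0.20, 0.02, 0.09.
Cohort D: 0.5500×33.892 + 0.0400×41.102 + 0.1000×95.119 + 0.2000×251.054 + 0.0200×449.362 + 0.0900×676.985 = 149.9232 per 1 000.
The 2018 intake: 0.5500×23.008 + 0.0400×34.432 + 0.1000×118.584 + 0.2000×200.106 + 0.0200×490.490 + 0.0900×606.019 = 130.2627 per 1 000.
Ratio = 149.9232 ÷ 130.2627 = 1.15093.

1.151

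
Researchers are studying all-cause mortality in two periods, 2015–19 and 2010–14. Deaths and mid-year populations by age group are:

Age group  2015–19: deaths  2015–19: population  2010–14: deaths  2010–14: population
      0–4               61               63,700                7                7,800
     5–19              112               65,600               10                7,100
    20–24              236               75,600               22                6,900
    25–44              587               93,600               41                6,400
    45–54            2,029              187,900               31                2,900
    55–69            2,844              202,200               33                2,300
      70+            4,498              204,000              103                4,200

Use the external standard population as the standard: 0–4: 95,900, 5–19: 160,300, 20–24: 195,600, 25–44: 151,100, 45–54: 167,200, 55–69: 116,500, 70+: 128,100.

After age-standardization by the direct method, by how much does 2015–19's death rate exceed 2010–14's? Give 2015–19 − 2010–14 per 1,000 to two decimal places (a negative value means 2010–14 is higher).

-0.31

Age-specific rates per 1,000 for 2015–19: 0.958, 1.707, 3.122, 6.271, 10.798, 14.065, 22.049.
For 2010–14: 0.897, 1.408, 3.188, 6.406, 10.690, 14.348, 24.524.
Standard total = 1,014,700; weights = 0.0945, 0.1580, 0.1928, 0.1489, 0.1648, 0.1148, 0.1262.
2015–19: 0.0945×0.958 + 0.1580×1.707 + 0.1928×3.122 + 0.1489×6.271 + 0.1648×10.798 + 0.1148×14.065 + 0.1262×22.049 = 8.0736 per 1,000.
2010–14: 0.0945×0.897 + 0.1580×1.408 + 0.1928×3.188 + 0.1489×6.406 + 0.1648×10.690 + 0.1148×14.348 + 0.1262×24.524 = 8.3806 per 1,000.
Difference = 8.0736 − 8.3806 = -0.3070.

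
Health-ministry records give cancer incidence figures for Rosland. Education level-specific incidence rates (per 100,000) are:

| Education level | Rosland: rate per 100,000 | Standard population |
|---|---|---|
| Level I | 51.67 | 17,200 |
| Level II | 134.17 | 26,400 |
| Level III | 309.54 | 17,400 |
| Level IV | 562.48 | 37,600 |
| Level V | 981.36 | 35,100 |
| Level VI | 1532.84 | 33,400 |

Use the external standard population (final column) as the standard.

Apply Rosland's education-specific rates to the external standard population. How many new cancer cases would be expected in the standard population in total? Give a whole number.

1166

Expected new cancer cases = Σ (standard pop × education-specific rate ÷ 100,000)
= 17,200×51.67/100,000 + 26,400×134.17/100,000 + 17,400×309.54/100,000 + 37,600×562.48/100,000 + 35,100×981.36/100,000 + 33,400×1532.84/100,000
= 8.89 + 35.42 + 53.86 + 211.49 + 344.46 + 511.97 = 1166.09.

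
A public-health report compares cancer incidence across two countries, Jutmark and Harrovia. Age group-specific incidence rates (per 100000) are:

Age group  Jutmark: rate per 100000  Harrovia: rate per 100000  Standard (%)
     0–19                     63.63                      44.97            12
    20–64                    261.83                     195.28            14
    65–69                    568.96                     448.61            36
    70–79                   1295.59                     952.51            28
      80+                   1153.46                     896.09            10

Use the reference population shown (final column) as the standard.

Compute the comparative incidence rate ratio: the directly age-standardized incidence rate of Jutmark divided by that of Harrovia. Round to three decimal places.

Standard weights: 0.12, 0.14, 0.36, 0.28, 0.10.
Jutmark: 0.1200×63.63 + 0.1400×261.83 + 0.3600×568.96 + 0.2800×1295.59 + 0.1000×1153.46 = 727.2286 per 100000.
Harrovia: 0.1200×44.97 + 0.1400×195.28 + 0.3600×448.61 + 0.2800×952.51 + 0.1000×896.09 = 550.5470 per 100000.
Ratio = 727.2286 ÷ 550.5470 = 1.32092.

1.321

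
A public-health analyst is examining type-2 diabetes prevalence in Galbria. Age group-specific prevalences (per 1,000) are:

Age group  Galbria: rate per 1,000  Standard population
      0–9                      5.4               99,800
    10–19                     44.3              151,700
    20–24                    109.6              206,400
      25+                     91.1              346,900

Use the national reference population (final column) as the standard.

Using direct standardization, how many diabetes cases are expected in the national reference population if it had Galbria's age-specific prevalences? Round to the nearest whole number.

61483

Expected diabetes cases = Σ (standard pop × age-specific rate ÷ 1,000)
= 99,800×5.4/1,000 + 151,700×44.3/1,000 + 206,400×109.6/1,000 + 346,900×91.1/1,000
= 538.92 + 6720.31 + 22621.44 + 31602.59 = 61483.26.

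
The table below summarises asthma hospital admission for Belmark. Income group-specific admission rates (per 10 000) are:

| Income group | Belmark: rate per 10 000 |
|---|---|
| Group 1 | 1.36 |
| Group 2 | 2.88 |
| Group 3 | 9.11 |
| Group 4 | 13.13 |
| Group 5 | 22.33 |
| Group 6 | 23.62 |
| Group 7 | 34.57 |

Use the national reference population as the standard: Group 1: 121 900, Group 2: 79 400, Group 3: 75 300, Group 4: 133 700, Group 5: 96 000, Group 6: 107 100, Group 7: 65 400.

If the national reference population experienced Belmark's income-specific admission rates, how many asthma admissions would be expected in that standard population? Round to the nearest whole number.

Expected asthma admissions = Σ (standard pop × income-specific rate ÷ 10 000)
= 121 900×1.36/10 000 + 79 400×2.88/10 000 + 75 300×9.11/10 000 + 133 700×13.13/10 000 + 96 000×22.33/10 000 + 107 100×23.62/10 000 + 65 400×34.57/10 000
= 16.58 + 22.87 + 68.60 + 175.55 + 214.37 + 252.97 + 226.09 = 977.02.

977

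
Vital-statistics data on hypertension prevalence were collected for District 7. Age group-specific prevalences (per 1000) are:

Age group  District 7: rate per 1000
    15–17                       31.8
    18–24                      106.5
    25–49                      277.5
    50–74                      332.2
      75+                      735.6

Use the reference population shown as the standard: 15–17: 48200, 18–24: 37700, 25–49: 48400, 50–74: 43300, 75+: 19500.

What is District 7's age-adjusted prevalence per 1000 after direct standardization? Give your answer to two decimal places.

242.05

Standard total = 197100; weights = 0.2445, 0.1913, 0.2456, 0.2197, 0.0989.
Standardized rate: 0.2445×31.8 + 0.1913×106.5 + 0.2456×277.5 + 0.2197×332.2 + 0.0989×735.6 = 242.0460 per 1000.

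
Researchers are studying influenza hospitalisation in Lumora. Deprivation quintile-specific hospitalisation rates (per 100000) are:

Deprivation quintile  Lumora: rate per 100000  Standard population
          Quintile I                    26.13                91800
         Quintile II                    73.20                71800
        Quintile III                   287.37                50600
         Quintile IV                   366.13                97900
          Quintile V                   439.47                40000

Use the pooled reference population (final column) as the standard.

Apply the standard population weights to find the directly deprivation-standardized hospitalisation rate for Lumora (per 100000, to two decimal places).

Standard total = 352100; weights = 0.2607, 0.2039, 0.1437, 0.2780, 0.1136.
Standardized rate: 0.2607×26.13 + 0.2039×73.20 + 0.1437×287.37 + 0.2780×366.13 + 0.1136×439.47 = 214.7638 per 100000.

214.76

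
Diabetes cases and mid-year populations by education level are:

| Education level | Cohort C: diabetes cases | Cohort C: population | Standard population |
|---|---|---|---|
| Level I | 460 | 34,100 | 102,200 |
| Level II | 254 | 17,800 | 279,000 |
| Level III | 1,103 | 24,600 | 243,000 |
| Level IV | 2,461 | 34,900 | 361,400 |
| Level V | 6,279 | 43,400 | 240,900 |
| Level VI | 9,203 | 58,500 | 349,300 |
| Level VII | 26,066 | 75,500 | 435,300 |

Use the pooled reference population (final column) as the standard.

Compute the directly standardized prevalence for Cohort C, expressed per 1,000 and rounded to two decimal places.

140.14

Education-specific rates per 1,000 for Cohort C: 13.490, 14.270, 44.837, 70.516, 144.677, 157.316, 345.245.
Standard total = 2,011,100; weights = 0.0508, 0.1387, 0.1208, 0.1797, 0.1198, 0.1737, 0.2164.
Standardized rate: 0.0508×13.490 + 0.1387×14.270 + 0.1208×44.837 + 0.1797×70.516 + 0.1198×144.677 + 0.1737×157.316 + 0.2164×345.245 = 140.1364 per 1,000.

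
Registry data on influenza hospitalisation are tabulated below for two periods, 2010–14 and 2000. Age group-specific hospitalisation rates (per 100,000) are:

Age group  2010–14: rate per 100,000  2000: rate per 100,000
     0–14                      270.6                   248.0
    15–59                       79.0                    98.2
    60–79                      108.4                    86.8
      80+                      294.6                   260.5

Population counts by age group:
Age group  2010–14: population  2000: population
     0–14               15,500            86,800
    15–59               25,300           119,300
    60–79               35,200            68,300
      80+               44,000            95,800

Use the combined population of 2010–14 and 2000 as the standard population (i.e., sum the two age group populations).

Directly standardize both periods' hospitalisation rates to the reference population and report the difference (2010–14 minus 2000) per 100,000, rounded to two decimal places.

Combined standard total = 490,200; weights = 0.2087, 0.2950, 0.2111, 0.2852.
2010–14: 0.2087×270.6 + 0.2950×79.0 + 0.2111×108.4 + 0.2852×294.6 = 186.6794 per 100,000.
2000: 0.2087×248.0 + 0.2950×98.2 + 0.2111×86.8 + 0.2852×260.5 = 173.3411 per 100,000.
Difference = 186.6794 − 173.3411 = 13.3383.

13.34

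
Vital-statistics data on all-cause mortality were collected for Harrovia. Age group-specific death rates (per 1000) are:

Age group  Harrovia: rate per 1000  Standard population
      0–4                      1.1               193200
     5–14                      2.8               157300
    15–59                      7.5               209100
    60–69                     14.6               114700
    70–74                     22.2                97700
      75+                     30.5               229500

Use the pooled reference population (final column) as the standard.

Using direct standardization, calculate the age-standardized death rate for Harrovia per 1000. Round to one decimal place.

Standard total = 1001500; weights = 0.1929, 0.1571, 0.2088, 0.1145, 0.0976, 0.2292.
Standardized rate: 0.1929×1.1 + 0.1571×2.8 + 0.2088×7.5 + 0.1145×14.6 + 0.0976×22.2 + 0.2292×30.5 = 13.0450 per 1000.

13.0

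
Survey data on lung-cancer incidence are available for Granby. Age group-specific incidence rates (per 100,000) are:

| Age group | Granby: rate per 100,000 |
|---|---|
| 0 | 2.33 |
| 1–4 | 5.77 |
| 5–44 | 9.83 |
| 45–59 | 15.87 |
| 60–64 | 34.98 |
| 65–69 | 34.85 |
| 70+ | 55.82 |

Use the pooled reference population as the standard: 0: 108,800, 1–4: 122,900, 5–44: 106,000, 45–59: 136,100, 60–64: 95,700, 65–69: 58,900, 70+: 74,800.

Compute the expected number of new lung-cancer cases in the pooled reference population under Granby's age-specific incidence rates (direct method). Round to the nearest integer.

Expected new lung-cancer cases = Σ (standard pop × age-specific rate ÷ 100,000)
= 108,800×2.33/100,000 + 122,900×5.77/100,000 + 106,000×9.83/100,000 + 136,100×15.87/100,000 + 95,700×34.98/100,000 + 58,900×34.85/100,000 + 74,800×55.82/100,000
= 2.54 + 7.09 + 10.42 + 21.60 + 33.48 + 20.53 + 41.75 = 137.40.

137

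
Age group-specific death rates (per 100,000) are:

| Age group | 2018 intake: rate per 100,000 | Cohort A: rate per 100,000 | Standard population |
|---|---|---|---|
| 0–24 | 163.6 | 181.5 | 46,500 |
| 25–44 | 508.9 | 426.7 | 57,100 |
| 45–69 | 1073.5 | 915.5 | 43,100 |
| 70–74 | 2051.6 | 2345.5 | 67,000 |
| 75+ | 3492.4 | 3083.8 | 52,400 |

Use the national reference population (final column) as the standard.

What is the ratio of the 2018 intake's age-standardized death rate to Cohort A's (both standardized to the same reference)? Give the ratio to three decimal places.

1.032

Standard total = 266,100; weights = 0.1747, 0.2146, 0.1620, 0.2518, 0.1969.
The 2018 intake: 0.1747×163.6 + 0.2146×508.9 + 0.1620×1073.5 + 0.2518×2051.6 + 0.1969×3492.4 = 1515.9429 per 100,000.
Cohort A: 0.1747×181.5 + 0.2146×426.7 + 0.1620×915.5 + 0.2518×2345.5 + 0.1969×3083.8 = 1469.3799 per 100,000.
Ratio = 1515.9429 ÷ 1469.3799 = 1.03169.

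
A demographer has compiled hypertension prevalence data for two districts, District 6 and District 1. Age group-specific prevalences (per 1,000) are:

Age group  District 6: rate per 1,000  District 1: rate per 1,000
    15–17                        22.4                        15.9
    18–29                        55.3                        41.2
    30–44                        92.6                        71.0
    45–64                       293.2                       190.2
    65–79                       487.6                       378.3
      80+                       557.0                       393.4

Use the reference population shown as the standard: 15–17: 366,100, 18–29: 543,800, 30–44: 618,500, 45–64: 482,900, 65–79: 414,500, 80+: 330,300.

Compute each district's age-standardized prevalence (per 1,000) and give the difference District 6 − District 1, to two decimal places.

62.58

Standard total = 2,756,100; weights = 0.1328, 0.1973, 0.2244, 0.1752, 0.1504, 0.1198.
District 6: 0.1328×22.4 + 0.1973×55.3 + 0.2244×92.6 + 0.1752×293.2 + 0.1504×487.6 + 0.1198×557.0 = 226.1237 per 1,000.
District 1: 0.1328×15.9 + 0.1973×41.2 + 0.2244×71.0 + 0.1752×190.2 + 0.1504×378.3 + 0.1198×393.4 = 163.5398 per 1,000.
Difference = 226.1237 − 163.5398 = 62.5839.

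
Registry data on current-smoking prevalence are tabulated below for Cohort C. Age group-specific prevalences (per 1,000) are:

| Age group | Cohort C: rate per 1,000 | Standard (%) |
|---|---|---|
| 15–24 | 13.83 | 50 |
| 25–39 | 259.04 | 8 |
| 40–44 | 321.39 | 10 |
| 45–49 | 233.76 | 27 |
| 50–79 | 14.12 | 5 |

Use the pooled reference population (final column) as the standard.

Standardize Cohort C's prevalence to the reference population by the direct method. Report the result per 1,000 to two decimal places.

123.60

Standard weights: 0.50, 0.08, 0.10, 0.27, 0.05.
Standardized rate: 0.5000×13.83 + 0.0800×259.04 + 0.1000×321.39 + 0.2700×233.76 + 0.0500×14.12 = 123.5984 per 1,000.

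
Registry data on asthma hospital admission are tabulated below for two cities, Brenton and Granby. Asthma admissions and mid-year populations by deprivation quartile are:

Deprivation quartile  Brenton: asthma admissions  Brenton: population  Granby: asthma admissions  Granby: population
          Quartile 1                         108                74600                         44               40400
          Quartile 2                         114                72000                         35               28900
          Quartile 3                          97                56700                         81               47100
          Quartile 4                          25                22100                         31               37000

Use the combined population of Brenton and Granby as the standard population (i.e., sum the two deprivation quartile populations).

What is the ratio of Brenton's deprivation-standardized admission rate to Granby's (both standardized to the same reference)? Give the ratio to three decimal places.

Deprivation-specific rates per 10000 for Brenton: 14.48, 15.83, 17.11, 11.31.
For Granby: 10.89, 12.11, 17.20, 8.38.
Combined standard total = 378800; weights = 0.3036, 0.2664, 0.2740, 0.1560.
Brenton: 0.3036×14.48 + 0.2664×15.83 + 0.2740×17.11 + 0.1560×11.31 = 15.0654 per 10000.
Granby: 0.3036×10.89 + 0.2664×12.11 + 0.2740×17.20 + 0.1560×8.38 = 12.5520 per 10000.
Ratio = 15.0654 ÷ 12.5520 = 1.20024.

1.200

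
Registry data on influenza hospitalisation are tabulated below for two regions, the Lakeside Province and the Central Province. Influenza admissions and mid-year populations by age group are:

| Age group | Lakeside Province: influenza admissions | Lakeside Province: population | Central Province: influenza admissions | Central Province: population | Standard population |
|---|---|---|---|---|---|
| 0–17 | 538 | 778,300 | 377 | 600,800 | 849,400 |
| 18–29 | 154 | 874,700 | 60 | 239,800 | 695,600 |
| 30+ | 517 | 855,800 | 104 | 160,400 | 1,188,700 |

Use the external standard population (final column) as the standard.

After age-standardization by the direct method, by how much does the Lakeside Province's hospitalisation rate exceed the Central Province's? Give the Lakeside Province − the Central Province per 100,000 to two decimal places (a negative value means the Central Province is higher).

Age-specific rates per 100,000 for the Lakeside Province: 69.13, 17.61, 60.41.
For the Central Province: 62.75, 25.02, 64.84.
Standard total = 2,733,700; weights = 0.3107, 0.2545, 0.4348.
The Lakeside Province: 0.3107×69.13 + 0.2545×17.61 + 0.4348×60.41 = 52.2268 per 100,000.
The Central Province: 0.3107×62.75 + 0.2545×25.02 + 0.4348×64.84 = 54.0575 per 100,000.
Difference = 52.2268 − 54.0575 = -1.8306.

-1.83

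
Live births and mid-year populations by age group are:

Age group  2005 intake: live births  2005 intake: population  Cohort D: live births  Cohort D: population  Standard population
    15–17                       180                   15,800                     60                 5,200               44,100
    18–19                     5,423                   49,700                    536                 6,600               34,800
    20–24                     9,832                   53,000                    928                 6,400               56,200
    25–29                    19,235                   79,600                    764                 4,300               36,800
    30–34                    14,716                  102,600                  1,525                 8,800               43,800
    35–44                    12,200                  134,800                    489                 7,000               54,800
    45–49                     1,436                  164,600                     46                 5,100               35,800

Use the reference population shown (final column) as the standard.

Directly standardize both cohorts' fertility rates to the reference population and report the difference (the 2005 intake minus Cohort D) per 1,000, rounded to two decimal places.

17.66

Age-specific rates per 1,000 for the 2005 intake: 11.392, 109.115, 185.509, 241.646, 143.431, 90.504, 8.724.
For Cohort D: 11.538, 81.212, 145.000, 177.674, 173.295, 69.857, 9.020.
Standard total = 306,300; weights = 0.1440, 0.1136, 0.1835, 0.1201, 0.1430, 0.1789, 0.1169.
The 2005 intake: 0.1440×11.392 + 0.1136×109.115 + 0.1835×185.509 + 0.1201×241.646 + 0.1430×143.431 + 0.1789×90.504 + 0.1169×8.724 = 114.8287 per 1,000.
Cohort D: 0.1440×11.538 + 0.1136×81.212 + 0.1835×145.000 + 0.1201×177.674 + 0.1430×173.295 + 0.1789×69.857 + 0.1169×9.020 = 97.1723 per 1,000.
Difference = 114.8287 − 97.1723 = 17.6564.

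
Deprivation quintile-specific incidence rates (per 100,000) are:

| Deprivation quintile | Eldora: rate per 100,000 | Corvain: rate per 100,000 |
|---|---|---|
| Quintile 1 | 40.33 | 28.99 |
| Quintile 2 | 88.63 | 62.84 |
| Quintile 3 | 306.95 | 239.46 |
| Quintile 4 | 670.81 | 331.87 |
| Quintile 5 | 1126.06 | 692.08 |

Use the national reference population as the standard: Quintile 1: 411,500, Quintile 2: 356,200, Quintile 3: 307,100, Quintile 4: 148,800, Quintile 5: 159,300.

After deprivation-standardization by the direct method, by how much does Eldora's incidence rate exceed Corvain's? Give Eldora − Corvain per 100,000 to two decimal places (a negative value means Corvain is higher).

111.47

Standard total = 1,382,900; weights = 0.2976, 0.2576, 0.2221, 0.1076, 0.1152.
Eldora: 0.2976×40.33 + 0.2576×88.63 + 0.2221×306.95 + 0.1076×670.81 + 0.1152×1126.06 = 304.8869 per 100,000.
Corvain: 0.2976×28.99 + 0.2576×62.84 + 0.2221×239.46 + 0.1076×331.87 + 0.1152×692.08 = 193.4209 per 100,000.
Difference = 304.8869 − 193.4209 = 111.4660.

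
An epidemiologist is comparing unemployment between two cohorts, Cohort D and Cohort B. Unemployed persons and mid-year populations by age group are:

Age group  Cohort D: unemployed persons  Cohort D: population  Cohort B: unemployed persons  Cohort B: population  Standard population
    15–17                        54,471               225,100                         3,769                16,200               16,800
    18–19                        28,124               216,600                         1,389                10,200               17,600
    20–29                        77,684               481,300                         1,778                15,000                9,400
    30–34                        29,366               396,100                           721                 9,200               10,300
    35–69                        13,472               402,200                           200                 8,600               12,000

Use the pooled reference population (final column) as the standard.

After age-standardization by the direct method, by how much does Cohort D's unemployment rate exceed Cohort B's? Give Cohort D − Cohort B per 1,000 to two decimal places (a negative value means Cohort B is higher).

Age-specific rates per 1,000 for Cohort D: 241.986, 129.843, 161.405, 74.138, 33.496.
For Cohort B: 232.654, 136.176, 118.533, 78.370, 23.256.
Standard total = 66,100; weights = 0.2542, 0.2663, 0.1422, 0.1558, 0.1815.
Cohort D: 0.2542×241.986 + 0.2663×129.843 + 0.1422×161.405 + 0.1558×74.138 + 0.1815×33.496 = 136.6622 per 1,000.
Cohort B: 0.2542×232.654 + 0.2663×136.176 + 0.1422×118.533 + 0.1558×78.370 + 0.1815×23.256 = 128.6806 per 1,000.
Difference = 136.6622 − 128.6806 = 7.9816.

7.98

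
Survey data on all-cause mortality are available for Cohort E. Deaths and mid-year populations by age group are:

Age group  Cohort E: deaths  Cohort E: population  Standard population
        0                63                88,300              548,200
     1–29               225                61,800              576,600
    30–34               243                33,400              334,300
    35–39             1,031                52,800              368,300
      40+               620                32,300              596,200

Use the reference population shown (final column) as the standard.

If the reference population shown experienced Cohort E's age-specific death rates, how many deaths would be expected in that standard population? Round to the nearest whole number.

23558

Age-specific rates per 100,000 for Cohort E: 71.35, 364.08, 727.54, 1952.65, 1919.50.
Expected deaths = Σ (standard pop × age-specific rate ÷ 100,000)
= 548,200×71.35/100,000 + 576,600×364.08/100,000 + 334,300×727.54/100,000 + 368,300×1952.65/100,000 + 596,200×1919.50/100,000
= 391.13 + 2099.27 + 2432.18 + 7191.62 + 11444.09 = 23558.28.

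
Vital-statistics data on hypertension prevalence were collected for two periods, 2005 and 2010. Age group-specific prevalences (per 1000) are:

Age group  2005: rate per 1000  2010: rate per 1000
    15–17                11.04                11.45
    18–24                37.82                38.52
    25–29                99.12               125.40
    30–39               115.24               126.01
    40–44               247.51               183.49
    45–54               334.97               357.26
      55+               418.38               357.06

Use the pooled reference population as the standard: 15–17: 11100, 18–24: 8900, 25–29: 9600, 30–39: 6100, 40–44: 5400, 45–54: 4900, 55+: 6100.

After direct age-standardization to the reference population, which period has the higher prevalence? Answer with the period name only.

Standard total = 52100; weights = 0.2131, 0.1708, 0.1843, 0.1171, 0.1036, 0.0940, 0.1171.
2005: 0.2131×11.04 + 0.1708×37.82 + 0.1843×99.12 + 0.1171×115.24 + 0.1036×247.51 + 0.0940×334.97 + 0.1171×418.38 = 146.7118 per 1000.
2010: 0.2131×11.45 + 0.1708×38.52 + 0.1843×125.40 + 0.1171×126.01 + 0.1036×183.49 + 0.0940×357.26 + 0.1171×357.06 = 141.3035 per 1000.

2005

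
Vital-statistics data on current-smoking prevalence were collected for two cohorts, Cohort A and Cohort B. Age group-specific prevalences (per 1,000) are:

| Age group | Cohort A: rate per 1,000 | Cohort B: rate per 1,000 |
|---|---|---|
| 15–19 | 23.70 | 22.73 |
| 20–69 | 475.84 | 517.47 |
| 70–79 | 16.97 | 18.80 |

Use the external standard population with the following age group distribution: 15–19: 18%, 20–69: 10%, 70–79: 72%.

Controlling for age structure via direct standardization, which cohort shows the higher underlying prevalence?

Cohort B

Standard weights: 0.18, 0.10, 0.72.
Cohort A: 0.1800×23.70 + 0.1000×475.84 + 0.7200×16.97 = 64.0684 per 1,000.
Cohort B: 0.1800×22.73 + 0.1000×517.47 + 0.7200×18.80 = 69.3744 per 1,000.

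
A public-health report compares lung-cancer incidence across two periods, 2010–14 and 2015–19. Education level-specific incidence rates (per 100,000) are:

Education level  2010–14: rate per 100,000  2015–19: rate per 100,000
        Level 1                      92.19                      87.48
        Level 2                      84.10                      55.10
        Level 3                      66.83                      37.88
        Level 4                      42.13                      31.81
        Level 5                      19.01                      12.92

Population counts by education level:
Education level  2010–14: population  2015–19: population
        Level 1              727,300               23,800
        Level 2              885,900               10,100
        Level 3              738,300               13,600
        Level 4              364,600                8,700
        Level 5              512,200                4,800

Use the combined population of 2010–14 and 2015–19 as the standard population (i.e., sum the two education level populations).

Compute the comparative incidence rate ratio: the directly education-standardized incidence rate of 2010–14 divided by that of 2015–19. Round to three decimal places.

Combined standard total = 3,289,300; weights = 0.2283, 0.2724, 0.2286, 0.1135, 0.1572.
2010–14: 0.2283×92.19 + 0.2724×84.10 + 0.2286×66.83 + 0.1135×42.13 + 0.1572×19.01 = 67.0058 per 100,000.
2015–19: 0.2283×87.48 + 0.2724×55.10 + 0.2286×37.88 + 0.1135×31.81 + 0.1572×12.92 = 49.2847 per 100,000.
Ratio = 67.0058 ÷ 49.2847 = 1.35957.

1.360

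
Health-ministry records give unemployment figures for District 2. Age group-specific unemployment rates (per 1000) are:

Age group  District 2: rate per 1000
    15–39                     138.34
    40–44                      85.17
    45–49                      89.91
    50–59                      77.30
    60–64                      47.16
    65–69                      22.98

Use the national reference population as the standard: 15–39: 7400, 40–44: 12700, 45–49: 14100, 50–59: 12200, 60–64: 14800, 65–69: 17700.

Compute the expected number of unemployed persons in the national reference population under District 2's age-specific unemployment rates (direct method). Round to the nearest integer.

5421

Expected unemployed persons = Σ (standard pop × age-specific rate ÷ 1000)
= 7400×138.34/1000 + 12700×85.17/1000 + 14100×89.91/1000 + 12200×77.30/1000 + 14800×47.16/1000 + 17700×22.98/1000
= 1023.72 + 1081.66 + 1267.73 + 943.06 + 697.97 + 406.75 = 5420.88.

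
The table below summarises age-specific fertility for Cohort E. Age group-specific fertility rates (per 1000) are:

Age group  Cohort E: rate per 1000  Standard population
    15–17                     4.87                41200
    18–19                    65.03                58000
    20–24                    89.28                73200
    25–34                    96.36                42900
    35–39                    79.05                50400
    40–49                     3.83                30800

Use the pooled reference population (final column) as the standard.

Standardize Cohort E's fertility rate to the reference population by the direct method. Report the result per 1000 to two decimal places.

Standard total = 296500; weights = 0.1390, 0.1956, 0.2469, 0.1447, 0.1700, 0.1039.
Standardized rate: 0.1390×4.87 + 0.1956×65.03 + 0.2469×89.28 + 0.1447×96.36 + 0.1700×79.05 + 0.1039×3.83 = 63.2162 per 1000.

63.22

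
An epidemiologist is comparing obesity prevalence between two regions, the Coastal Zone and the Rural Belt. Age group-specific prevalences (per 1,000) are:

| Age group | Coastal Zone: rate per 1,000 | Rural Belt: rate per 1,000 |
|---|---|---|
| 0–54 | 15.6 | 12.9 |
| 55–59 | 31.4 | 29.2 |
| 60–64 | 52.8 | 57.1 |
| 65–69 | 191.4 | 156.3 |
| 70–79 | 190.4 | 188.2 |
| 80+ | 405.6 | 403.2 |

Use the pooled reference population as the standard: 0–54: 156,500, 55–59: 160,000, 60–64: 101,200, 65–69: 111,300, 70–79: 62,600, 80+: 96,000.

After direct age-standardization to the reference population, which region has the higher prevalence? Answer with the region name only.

Standard total = 687,600; weights = 0.2276, 0.2327, 0.1472, 0.1619, 0.0910, 0.1396.
The Coastal Zone: 0.2276×15.6 + 0.2327×31.4 + 0.1472×52.8 + 0.1619×191.4 + 0.0910×190.4 + 0.1396×405.6 = 123.5722 per 1,000.
The Rural Belt: 0.2276×12.9 + 0.2327×29.2 + 0.1472×57.1 + 0.1619×156.3 + 0.0910×188.2 + 0.1396×403.2 = 116.8617 per 1,000.

Coastal Zone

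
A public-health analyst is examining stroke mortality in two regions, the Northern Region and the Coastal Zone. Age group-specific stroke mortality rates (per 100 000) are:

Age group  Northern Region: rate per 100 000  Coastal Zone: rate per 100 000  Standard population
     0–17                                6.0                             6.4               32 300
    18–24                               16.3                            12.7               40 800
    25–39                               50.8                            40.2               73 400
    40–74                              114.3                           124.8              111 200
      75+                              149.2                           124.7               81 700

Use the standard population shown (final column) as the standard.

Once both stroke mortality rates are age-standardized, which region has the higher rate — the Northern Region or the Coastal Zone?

Northern Region

Standard total = 339 400; weights = 0.0952, 0.1202, 0.2163, 0.3276, 0.2407.
The Northern Region: 0.0952×6.0 + 0.1202×16.3 + 0.2163×50.8 + 0.3276×114.3 + 0.2407×149.2 = 86.8808 per 100 000.
The Coastal Zone: 0.0952×6.4 + 0.1202×12.7 + 0.2163×40.2 + 0.3276×124.8 + 0.2407×124.7 = 81.7363 per 100 000.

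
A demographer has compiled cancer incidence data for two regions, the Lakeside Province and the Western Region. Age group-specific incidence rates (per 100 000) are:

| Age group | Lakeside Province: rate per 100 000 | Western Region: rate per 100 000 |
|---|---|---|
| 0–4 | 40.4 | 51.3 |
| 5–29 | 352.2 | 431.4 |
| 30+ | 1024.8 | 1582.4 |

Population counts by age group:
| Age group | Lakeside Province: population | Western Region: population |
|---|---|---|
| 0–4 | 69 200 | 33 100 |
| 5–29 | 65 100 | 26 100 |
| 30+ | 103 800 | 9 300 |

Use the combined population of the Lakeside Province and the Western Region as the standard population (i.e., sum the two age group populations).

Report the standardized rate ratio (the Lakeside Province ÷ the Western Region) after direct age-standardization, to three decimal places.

Combined standard total = 306 600; weights = 0.3337, 0.2975, 0.3689.
The Lakeside Province: 0.3337×40.4 + 0.2975×352.2 + 0.3689×1024.8 = 496.2767 per 100 000.
The Western Region: 0.3337×51.3 + 0.2975×431.4 + 0.3689×1582.4 = 729.1621 per 100 000.
Ratio = 496.2767 ÷ 729.1621 = 0.68061.

0.681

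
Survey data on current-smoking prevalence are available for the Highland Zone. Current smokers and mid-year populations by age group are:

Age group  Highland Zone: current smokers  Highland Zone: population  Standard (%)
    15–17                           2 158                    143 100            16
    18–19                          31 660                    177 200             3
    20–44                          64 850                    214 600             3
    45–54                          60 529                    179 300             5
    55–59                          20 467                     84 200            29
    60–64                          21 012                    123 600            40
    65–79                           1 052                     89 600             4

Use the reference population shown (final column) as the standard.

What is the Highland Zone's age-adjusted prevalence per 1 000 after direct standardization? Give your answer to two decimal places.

Age-specific rates per 1 000 for the Highland Zone: 15.080, 178.668, 302.190, 337.585, 243.076, 170.000, 11.741.
Standard weights: 0.16, 0.03, 0.03, 0.05, 0.29, 0.40, 0.04.
Standardized rate: 0.1600×15.080 + 0.0300×178.668 + 0.0300×302.190 + 0.0500×337.585 + 0.2900×243.076 + 0.4000×170.000 + 0.0400×11.741 = 172.6795 per 1 000.

172.68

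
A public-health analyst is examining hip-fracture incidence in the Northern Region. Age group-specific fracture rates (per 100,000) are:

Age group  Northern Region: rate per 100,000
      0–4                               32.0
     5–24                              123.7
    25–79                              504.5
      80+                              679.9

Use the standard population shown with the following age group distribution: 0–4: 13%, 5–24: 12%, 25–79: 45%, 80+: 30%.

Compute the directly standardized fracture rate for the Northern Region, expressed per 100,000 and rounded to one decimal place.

Standard weights: 0.13, 0.12, 0.45, 0.30.
Standardized rate: 0.1300×32.0 + 0.1200×123.7 + 0.4500×504.5 + 0.3000×679.9 = 449.9990 per 100,000.

450.0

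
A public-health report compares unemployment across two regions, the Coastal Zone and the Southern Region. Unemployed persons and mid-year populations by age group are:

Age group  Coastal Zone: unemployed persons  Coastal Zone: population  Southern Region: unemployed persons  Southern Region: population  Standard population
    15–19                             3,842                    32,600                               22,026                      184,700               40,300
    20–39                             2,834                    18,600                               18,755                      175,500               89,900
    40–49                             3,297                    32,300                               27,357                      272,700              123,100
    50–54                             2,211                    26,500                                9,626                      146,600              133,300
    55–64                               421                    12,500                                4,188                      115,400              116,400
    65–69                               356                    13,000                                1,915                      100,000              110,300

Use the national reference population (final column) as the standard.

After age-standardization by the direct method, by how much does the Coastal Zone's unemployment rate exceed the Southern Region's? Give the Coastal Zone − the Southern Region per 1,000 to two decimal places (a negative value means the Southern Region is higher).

11.78

Age-specific rates per 1,000 for the Coastal Zone: 117.853, 152.366, 102.074, 83.434, 33.680, 27.385.
For the Southern Region: 119.253, 106.866, 100.319, 65.662, 36.291, 19.150.
Standard total = 613,300; weights = 0.0657, 0.1466, 0.2007, 0.2173, 0.1898, 0.1798.
The Coastal Zone: 0.0657×117.853 + 0.1466×152.366 + 0.2007×102.074 + 0.2173×83.434 + 0.1898×33.680 + 0.1798×27.385 = 80.0181 per 1,000.
The Southern Region: 0.0657×119.253 + 0.1466×106.866 + 0.2007×100.319 + 0.2173×65.662 + 0.1898×36.291 + 0.1798×19.150 = 68.2401 per 1,000.
Difference = 80.0181 − 68.2401 = 11.7780.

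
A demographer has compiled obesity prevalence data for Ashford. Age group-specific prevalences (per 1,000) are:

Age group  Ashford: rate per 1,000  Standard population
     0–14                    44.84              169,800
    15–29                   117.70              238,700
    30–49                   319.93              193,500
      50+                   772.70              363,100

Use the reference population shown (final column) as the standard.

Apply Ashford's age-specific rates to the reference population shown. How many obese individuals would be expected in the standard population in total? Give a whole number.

378183

Expected obese individuals = Σ (standard pop × age-specific rate ÷ 1,000)
= 169,800×44.84/1,000 + 238,700×117.70/1,000 + 193,500×319.93/1,000 + 363,100×772.70/1,000
= 7613.83 + 28094.99 + 61906.46 + 280567.37 = 378182.65.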